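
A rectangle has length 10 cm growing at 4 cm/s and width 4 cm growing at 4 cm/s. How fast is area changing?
56 cm²/s

A = lw
dA/dt = w·dl/dt + l·dw/dt = 4·4 + 10·4 = 56 cm²/s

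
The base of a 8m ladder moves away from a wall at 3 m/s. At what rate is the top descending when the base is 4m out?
√3 ≈ 1.732 m/s

x² + y² = 8²
2x·dx/dt + 2y·dy/dt = 0
dy/dt = -x/y · dx/dt = -4/(4√3) · 3 = -√3 m/s
The top is descending at √3 ≈ 1.732 m/s.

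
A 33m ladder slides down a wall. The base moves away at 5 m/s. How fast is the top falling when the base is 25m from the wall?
125√29/116 ≈ 5.803 m/s

x² + y² = 33²
2x·dx/dt + 2y·dy/dt = 0
dy/dt = -x/y · dx/dt = -25/(4√29) · 5 = -125√29/116 m/s
The top is descending at 125√29/116 ≈ 5.803 m/s.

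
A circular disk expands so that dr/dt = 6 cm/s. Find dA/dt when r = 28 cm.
336π cm²/s

A = πr²
dA/dt = 2πr · dr/dt = 2π(28)(6) = 336π cm²/s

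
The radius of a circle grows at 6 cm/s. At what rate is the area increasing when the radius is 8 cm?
96π cm²/s

A = πr²
dA/dt = 2πr · dr/dt = 2π(8)(6) = 96π cm²/s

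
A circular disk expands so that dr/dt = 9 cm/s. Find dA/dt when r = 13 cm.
234π cm²/s

A = πr²
dA/dt = 2πr · dr/dt = 2π(13)(9) = 234π cm²/s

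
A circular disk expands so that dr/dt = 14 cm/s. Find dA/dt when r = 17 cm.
476π cm²/s

A = πr²
dA/dt = 2πr · dr/dt = 2π(17)(14) = 476π cm²/s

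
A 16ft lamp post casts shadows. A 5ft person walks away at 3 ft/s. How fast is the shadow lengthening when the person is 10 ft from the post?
15/11 ft/s

By similar triangles: 16/(x+s) = 5/s
Solving: s = 5x/11
ds/dt = 5/11 · dx/dt = 5/11 · 3 = 15/11 ft/s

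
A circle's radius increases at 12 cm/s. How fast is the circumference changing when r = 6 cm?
24π cm/s

C = 2πr
dC/dt = 2π · dr/dt = 2π · 12 = 24π cm/s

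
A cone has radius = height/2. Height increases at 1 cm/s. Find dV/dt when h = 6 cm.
9π cm³/s

V = (1/3)π(h/2)²h = πh³/12
dV/dt = πh²/4 · 1
At h = 6: dV/dt = 9π cm³/s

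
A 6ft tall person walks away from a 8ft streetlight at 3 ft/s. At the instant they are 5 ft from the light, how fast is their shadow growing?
9 ft/s

By similar triangles: 8/(x+s) = 6/s
Solving: s = 6x/2
ds/dt = 6/2 · dx/dt = 3 · 3 = 9 ft/s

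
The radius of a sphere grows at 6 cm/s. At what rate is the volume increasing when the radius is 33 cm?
26136π cm³/s

V = (4/3)πr³
dV/dt = dV/dr · dr/dt = 4πr² · 6
At r = 33: dV/dt = 26136π cm³/s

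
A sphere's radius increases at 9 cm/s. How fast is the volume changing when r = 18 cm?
11664π cm³/s

V = (4/3)πr³
dV/dt = dV/dr · dr/dt = 4πr² · 9
At r = 18: dV/dt = 11664π cm³/s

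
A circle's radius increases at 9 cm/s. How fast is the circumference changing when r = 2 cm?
18π cm/s

C = 2πr
dC/dt = 2π · dr/dt = 2π · 9 = 18π cm/s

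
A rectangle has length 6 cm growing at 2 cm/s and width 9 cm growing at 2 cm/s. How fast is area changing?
30 cm²/s

A = lw
dA/dt = w·dl/dt + l·dw/dt = 9·2 + 6·2 = 30 cm²/s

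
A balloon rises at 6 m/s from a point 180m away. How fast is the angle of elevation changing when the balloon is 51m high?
0.030856 rad/s

tan(θ) = y/180
sec²(θ) · dθ/dt = (1/180) · dy/dt
dθ/dt = cos²(θ)/180 · 6 = 180/(180² + 51²) · 6
dθ/dt = 0.030856 rad/s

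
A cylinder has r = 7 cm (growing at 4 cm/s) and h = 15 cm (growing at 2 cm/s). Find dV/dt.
938π cm³/s

V = πr²h
dV/dt = 2πrh·dr/dt + πr²·dh/dt
= 2π(7)(15)(4) + π(7)²(2)
= 938π cm³/s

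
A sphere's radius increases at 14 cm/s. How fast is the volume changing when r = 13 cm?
9464π cm³/s

V = (4/3)πr³
dV/dt = dV/dr · dr/dt = 4πr² · 14
At r = 13: dV/dt = 9464π cm³/s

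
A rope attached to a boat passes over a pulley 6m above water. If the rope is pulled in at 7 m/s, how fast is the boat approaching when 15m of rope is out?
5√21/3 ≈ 7.638 m/s

rope² = x² + 6²
x = √(15² - 6²) = 3√21
dx/dt = (rope/x) · d(rope)/dt = (15/(3√21)) · (-7) = -5√21/3 m/s
The boat approaches at 5√21/3 ≈ 7.638 m/s.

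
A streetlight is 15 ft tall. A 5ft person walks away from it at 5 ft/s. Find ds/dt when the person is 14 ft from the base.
5/2 ft/s

By similar triangles: 15/(x+s) = 5/s
Solving: s = 5x/10
ds/dt = 5/10 · dx/dt = 1/2 · 5 = 5/2 ft/s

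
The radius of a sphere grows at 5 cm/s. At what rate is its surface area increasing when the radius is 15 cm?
600π cm²/s

S = 4πr²
dS/dt = dS/dr · dr/dt = 8πr · 5
At r = 15: dS/dt = 600π cm²/s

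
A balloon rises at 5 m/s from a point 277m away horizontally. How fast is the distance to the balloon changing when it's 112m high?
560√89273/89273 ≈ 1.874 m/s

z² = 277² + y²
z = √(277² + 112²) = √89273
dz/dt = y/z · dy/dt = 112/√89273 · 5 = 560√89273/89273 ≈ 1.874 m/s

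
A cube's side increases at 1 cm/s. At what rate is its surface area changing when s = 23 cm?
276 cm²/s

A = 6s²
dA/dt = 12s · ds/dt = 12·23·1 = 276 cm²/s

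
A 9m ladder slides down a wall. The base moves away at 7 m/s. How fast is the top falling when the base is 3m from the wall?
7√2/4 ≈ 2.475 m/s

x² + y² = 9²
2x·dx/dt + 2y·dy/dt = 0
dy/dt = -x/y · dx/dt = -3/(6√2) · 7 = -7√2/4 m/s
The top is descending at 7√2/4 ≈ 2.475 m/s.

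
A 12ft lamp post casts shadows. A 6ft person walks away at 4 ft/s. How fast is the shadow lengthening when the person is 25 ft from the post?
4 ft/s

By similar triangles: 12/(x+s) = 6/s
Solving: s = 6x/6
ds/dt = 6/6 · dx/dt = 1 · 4 = 4 ft/s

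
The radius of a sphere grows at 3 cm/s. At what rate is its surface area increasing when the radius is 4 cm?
96π cm²/s

S = 4πr²
dS/dt = dS/dr · dr/dt = 8πr · 3
At r = 4: dS/dt = 96π cm²/s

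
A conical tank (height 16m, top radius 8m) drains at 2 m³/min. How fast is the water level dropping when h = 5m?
8/(25π) ≈ 0.1019 m/min

r/h = 8/16, so r = (1/2)h
V = (1/3)πr²h = (1/3)π((1/2)h)²h = (1/12)πh³
dV/dh = (1/4)πh²
dh/dt = (dV/dt)/(dV/dh) = -2/((1/4)π·5²) = -8/(25π) m/min
The level is dropping at 8/(25π) ≈ 0.1019 m/min.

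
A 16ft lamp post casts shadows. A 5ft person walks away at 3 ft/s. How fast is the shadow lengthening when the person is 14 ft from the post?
15/11 ft/s

By similar triangles: 16/(x+s) = 5/s
Solving: s = 5x/11
ds/dt = 5/11 · dx/dt = 5/11 · 3 = 15/11 ft/s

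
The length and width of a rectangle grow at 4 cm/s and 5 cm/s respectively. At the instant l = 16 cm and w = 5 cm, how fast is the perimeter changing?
18 cm/s

P = 2(l + w)
dP/dt = 2(dl/dt + dw/dt) = 2(4 + 5) = 18 cm/s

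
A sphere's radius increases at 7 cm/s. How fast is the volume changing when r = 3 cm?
252π cm³/s

V = (4/3)πr³
dV/dt = dV/dr · dr/dt = 4πr² · 7
At r = 3: dV/dt = 252π cm³/s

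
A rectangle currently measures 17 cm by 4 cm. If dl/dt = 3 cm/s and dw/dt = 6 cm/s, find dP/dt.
18 cm/s

P = 2(l + w)
dP/dt = 2(dl/dt + dw/dt) = 2(3 + 6) = 18 cm/s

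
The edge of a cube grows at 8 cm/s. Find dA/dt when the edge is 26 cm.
2496 cm²/s

A = 6s²
dA/dt = 12s · ds/dt = 12·26·8 = 2496 cm²/s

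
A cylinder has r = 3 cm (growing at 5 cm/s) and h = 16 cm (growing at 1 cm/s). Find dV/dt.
489π cm³/s

V = πr²h
dV/dt = 2πrh·dr/dt + πr²·dh/dt
= 2π(3)(16)(5) + π(3)²(1)
= 489π cm³/s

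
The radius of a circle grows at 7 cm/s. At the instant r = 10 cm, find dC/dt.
14π cm/s

C = 2πr
dC/dt = 2π · dr/dt = 2π · 7 = 14π cm/s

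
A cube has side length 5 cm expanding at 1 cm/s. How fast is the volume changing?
75 cm³/s

V = s³
dV/dt = 3s² · ds/dt = 3·5²·1 = 75 cm³/s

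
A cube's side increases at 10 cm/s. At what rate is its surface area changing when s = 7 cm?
840 cm²/s

A = 6s²
dA/dt = 12s · ds/dt = 12·7·10 = 840 cm²/s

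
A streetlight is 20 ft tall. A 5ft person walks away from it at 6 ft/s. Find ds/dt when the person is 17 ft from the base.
2 ft/s

By similar triangles: 20/(x+s) = 5/s
Solving: s = 5x/15
ds/dt = 5/15 · dx/dt = 1/3 · 6 = 2 ft/s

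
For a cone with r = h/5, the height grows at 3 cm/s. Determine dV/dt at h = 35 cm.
147π cm³/s

V = (1/3)π(h/5)²h = πh³/75
dV/dt = πh²/25 · 3
At h = 35: dV/dt = 147π cm³/s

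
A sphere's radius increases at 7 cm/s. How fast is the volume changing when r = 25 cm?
17500π cm³/s

V = (4/3)πr³
dV/dt = dV/dr · dr/dt = 4πr² · 7
At r = 25: dV/dt = 17500π cm³/s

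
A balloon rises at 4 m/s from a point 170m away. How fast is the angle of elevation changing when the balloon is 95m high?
0.01793 rad/s

tan(θ) = y/170
sec²(θ) · dθ/dt = (1/170) · dy/dt
dθ/dt = cos²(θ)/170 · 4 = 170/(170² + 95²) · 4
dθ/dt = 0.01793 rad/s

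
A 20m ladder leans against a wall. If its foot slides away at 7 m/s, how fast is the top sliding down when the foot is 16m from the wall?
28/3 ≈ 9.333 m/s

x² + y² = 20²
2x·dx/dt + 2y·dy/dt = 0
dy/dt = -x/y · dx/dt = -16/12 · 7 = -28/3 m/s
The top is descending at 28/3 ≈ 9.333 m/s.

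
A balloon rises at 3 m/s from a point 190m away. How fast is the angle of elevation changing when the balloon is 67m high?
0.014043 rad/s

tan(θ) = y/190
sec²(θ) · dθ/dt = (1/190) · dy/dt
dθ/dt = cos²(θ)/190 · 3 = 190/(190² + 67²) · 3
dθ/dt = 0.014043 rad/s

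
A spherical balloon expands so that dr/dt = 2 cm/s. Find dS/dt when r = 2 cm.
32π cm²/s

S = 4πr²
dS/dt = dS/dr · dr/dt = 8πr · 2
At r = 2: dS/dt = 32π cm²/s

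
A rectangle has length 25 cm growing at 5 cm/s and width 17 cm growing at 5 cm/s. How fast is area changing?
210 cm²/s

A = lw
dA/dt = w·dl/dt + l·dw/dt = 17·5 + 25·5 = 210 cm²/s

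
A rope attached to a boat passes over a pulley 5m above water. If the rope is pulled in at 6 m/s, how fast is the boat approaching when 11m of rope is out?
11√6/4 ≈ 6.736 m/s

rope² = x² + 5²
x = √(11² - 5²) = 4√6
dx/dt = (rope/x) · d(rope)/dt = (11/(4√6)) · (-6) = -11√6/4 m/s
The boat approaches at 11√6/4 ≈ 6.736 m/s.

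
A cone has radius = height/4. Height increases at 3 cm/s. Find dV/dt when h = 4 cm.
3π cm³/s

V = (1/3)π(h/4)²h = πh³/48
dV/dt = πh²/16 · 3
At h = 4: dV/dt = 3π cm³/s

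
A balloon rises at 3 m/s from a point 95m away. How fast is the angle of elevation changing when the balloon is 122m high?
0.01192 rad/s

tan(θ) = y/95
sec²(θ) · dθ/dt = (1/95) · dy/dt
dθ/dt = cos²(θ)/95 · 3 = 95/(95² + 122²) · 3
dθ/dt = 0.01192 rad/s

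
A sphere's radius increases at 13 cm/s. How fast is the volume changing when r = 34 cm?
60112π cm³/s

V = (4/3)πr³
dV/dt = dV/dr · dr/dt = 4πr² · 13
At r = 34: dV/dt = 60112π cm³/s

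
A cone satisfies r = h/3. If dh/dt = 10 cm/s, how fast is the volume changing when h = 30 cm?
1000π cm³/s

V = (1/3)π(h/3)²h = πh³/27
dV/dt = πh²/9 · 10
At h = 30: dV/dt = 1000π cm³/s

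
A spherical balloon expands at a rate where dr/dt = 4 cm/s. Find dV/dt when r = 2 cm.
64π cm³/s

V = (4/3)πr³
dV/dt = dV/dr · dr/dt = 4πr² · 4
At r = 2: dV/dt = 64π cm³/s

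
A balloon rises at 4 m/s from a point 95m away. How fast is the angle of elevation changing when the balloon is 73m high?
0.026473 rad/s

tan(θ) = y/95
sec²(θ) · dθ/dt = (1/95) · dy/dt
dθ/dt = cos²(θ)/95 · 4 = 95/(95² + 73²) · 4
dθ/dt = 0.026473 rad/s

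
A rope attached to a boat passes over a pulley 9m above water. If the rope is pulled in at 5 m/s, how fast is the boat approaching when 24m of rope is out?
8√55/11 ≈ 5.394 m/s

rope² = x² + 9²
x = √(24² - 9²) = 3√55
dx/dt = (rope/x) · d(rope)/dt = (24/(3√55)) · (-5) = -8√55/11 m/s
The boat approaches at 8√55/11 ≈ 5.394 m/s.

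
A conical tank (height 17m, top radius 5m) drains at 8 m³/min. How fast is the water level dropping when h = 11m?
2312/(3025π) ≈ 0.2433 m/min

r/h = 5/17, so r = (5/17)h
V = (1/3)πr²h = (1/3)π((5/17)h)²h = (25/867)πh³
dV/dh = (25/289)πh²
dh/dt = (dV/dt)/(dV/dh) = -8/((25/289)π·11²) = -2312/(3025π) m/min
The level is dropping at 2312/(3025π) ≈ 0.2433 m/min.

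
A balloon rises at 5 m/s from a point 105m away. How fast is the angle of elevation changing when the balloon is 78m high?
0.030686 rad/s

tan(θ) = y/105
sec²(θ) · dθ/dt = (1/105) · dy/dt
dθ/dt = cos²(θ)/105 · 5 = 105/(105² + 78²) · 5
dθ/dt = 0.030686 rad/s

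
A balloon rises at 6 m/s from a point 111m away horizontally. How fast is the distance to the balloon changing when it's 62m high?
372√16165/16165 ≈ 2.926 m/s

z² = 111² + y²
z = √(111² + 62²) = √16165
dz/dt = y/z · dy/dt = 62/√16165 · 6 = 372√16165/16165 ≈ 2.926 m/s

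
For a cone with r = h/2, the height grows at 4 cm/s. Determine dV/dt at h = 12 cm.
144π cm³/s

V = (1/3)π(h/2)²h = πh³/12
dV/dt = πh²/4 · 4
At h = 12: dV/dt = 144π cm³/s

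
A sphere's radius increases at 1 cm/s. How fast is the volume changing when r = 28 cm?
3136π cm³/s

V = (4/3)πr³
dV/dt = dV/dr · dr/dt = 4πr² · 1
At r = 28: dV/dt = 3136π cm³/s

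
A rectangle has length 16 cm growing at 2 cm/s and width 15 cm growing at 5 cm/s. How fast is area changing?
110 cm²/s

A = lw
dA/dt = w·dl/dt + l·dw/dt = 15·2 + 16·5 = 110 cm²/s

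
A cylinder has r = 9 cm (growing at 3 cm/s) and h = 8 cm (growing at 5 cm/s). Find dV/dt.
837π cm³/s

V = πr²h
dV/dt = 2πrh·dr/dt + πr²·dh/dt
= 2π(9)(8)(3) + π(9)²(5)
= 837π cm³/s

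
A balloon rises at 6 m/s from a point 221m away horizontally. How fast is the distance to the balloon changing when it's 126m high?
756√64717/64717 ≈ 2.972 m/s

z² = 221² + y²
z = √(221² + 126²) = √64717
dz/dt = y/z · dy/dt = 126/√64717 · 6 = 756√64717/64717 ≈ 2.972 m/s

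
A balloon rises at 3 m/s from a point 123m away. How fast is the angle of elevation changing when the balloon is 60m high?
0.019702 rad/s

tan(θ) = y/123
sec²(θ) · dθ/dt = (1/123) · dy/dt
dθ/dt = cos²(θ)/123 · 3 = 123/(123² + 60²) · 3
dθ/dt = 0.019702 rad/s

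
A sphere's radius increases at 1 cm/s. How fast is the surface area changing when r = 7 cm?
56π cm²/s

S = 4πr²
dS/dt = dS/dr · dr/dt = 8πr · 1
At r = 7: dS/dt = 56π cm²/s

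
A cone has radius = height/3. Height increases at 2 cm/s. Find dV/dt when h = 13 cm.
338π/9 cm³/s

V = (1/3)π(h/3)²h = πh³/27
dV/dt = πh²/9 · 2
At h = 13: dV/dt = 338π/9 cm³/s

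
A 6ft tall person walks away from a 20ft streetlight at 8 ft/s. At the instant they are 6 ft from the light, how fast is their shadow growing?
24/7 ft/s

By similar triangles: 20/(x+s) = 6/s
Solving: s = 6x/14
ds/dt = 6/14 · dx/dt = 3/7 · 8 = 24/7 ft/s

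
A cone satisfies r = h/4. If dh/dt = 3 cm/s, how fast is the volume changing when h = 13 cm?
507π/16 cm³/s

V = (1/3)π(h/4)²h = πh³/48
dV/dt = πh²/16 · 3
At h = 13: dV/dt = 507π/16 cm³/s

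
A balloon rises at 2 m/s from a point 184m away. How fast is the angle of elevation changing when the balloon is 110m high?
0.008008 rad/s

tan(θ) = y/184
sec²(θ) · dθ/dt = (1/184) · dy/dt
dθ/dt = cos²(θ)/184 · 2 = 184/(184² + 110²) · 2
dθ/dt = 0.008008 rad/s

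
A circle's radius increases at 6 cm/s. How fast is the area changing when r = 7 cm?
84π cm²/s

A = πr²
dA/dt = 2πr · dr/dt = 2π(7)(6) = 84π cm²/s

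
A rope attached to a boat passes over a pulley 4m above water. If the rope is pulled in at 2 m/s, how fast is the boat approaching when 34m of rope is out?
34√285/285 ≈ 2.014 m/s

rope² = x² + 4²
x = √(34² - 4²) = 2√285
dx/dt = (rope/x) · d(rope)/dt = (34/(2√285)) · (-2) = -34√285/285 m/s
The boat approaches at 34√285/285 ≈ 2.014 m/s.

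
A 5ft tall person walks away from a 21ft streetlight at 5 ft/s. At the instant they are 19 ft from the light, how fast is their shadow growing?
25/16 ft/s

By similar triangles: 21/(x+s) = 5/s
Solving: s = 5x/16
ds/dt = 5/16 · dx/dt = 5/16 · 5 = 25/16 ft/s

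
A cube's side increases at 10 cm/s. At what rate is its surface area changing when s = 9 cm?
1080 cm²/s

A = 6s²
dA/dt = 12s · ds/dt = 12·9·10 = 1080 cm²/s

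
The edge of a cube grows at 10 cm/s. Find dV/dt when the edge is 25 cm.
18750 cm³/s

V = s³
dV/dt = 3s² · ds/dt = 3·25²·10 = 18750 cm³/s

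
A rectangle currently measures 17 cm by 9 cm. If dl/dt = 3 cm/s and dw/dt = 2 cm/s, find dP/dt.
10 cm/s

P = 2(l + w)
dP/dt = 2(dl/dt + dw/dt) = 2(3 + 2) = 10 cm/s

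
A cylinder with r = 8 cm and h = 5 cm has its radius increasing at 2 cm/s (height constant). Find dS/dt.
84π cm²/s

S = 2πrh + 2πr² (lateral + bases)
dS/dt = (2πh + 4πr)·dr/dt = (2π·5 + 4π·8)·2
= 84π cm²/s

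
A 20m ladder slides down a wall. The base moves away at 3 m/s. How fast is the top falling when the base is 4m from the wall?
√6/4 ≈ 0.6124 m/s

x² + y² = 20²
2x·dx/dt + 2y·dy/dt = 0
dy/dt = -x/y · dx/dt = -4/(8√6) · 3 = -√6/4 m/s
The top is descending at √6/4 ≈ 0.6124 m/s.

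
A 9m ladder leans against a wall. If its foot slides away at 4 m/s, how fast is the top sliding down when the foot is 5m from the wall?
5√14/7 ≈ 2.673 m/s

x² + y² = 9²
2x·dx/dt + 2y·dy/dt = 0
dy/dt = -x/y · dx/dt = -5/(2√14) · 4 = -5√14/7 m/s
The top is descending at 5√14/7 ≈ 2.673 m/s.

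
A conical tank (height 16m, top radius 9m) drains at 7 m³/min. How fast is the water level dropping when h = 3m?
1792/(729π) ≈ 0.7825 m/min

r/h = 9/16, so r = (9/16)h
V = (1/3)πr²h = (1/3)π((9/16)h)²h = (27/256)πh³
dV/dh = (81/256)πh²
dh/dt = (dV/dt)/(dV/dh) = -7/((81/256)π·3²) = -1792/(729π) m/min
The level is dropping at 1792/(729π) ≈ 0.7825 m/min.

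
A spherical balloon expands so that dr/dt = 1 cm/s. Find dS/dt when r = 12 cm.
96π cm²/s

S = 4πr²
dS/dt = dS/dr · dr/dt = 8πr · 1
At r = 12: dS/dt = 96π cm²/s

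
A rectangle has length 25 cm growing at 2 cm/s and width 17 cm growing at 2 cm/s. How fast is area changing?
84 cm²/s

A = lw
dA/dt = w·dl/dt + l·dw/dt = 17·2 + 25·2 = 84 cm²/s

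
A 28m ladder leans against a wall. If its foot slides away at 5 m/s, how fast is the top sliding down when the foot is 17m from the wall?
17√55/33 ≈ 3.82 m/s

x² + y² = 28²
2x·dx/dt + 2y·dy/dt = 0
dy/dt = -x/y · dx/dt = -17/(3√55) · 5 = -17√55/33 m/s
The top is descending at 17√55/33 ≈ 3.82 m/s.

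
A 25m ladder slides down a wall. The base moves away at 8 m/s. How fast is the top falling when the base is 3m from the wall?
6√154/77 ≈ 0.967 m/s

x² + y² = 25²
2x·dx/dt + 2y·dy/dt = 0
dy/dt = -x/y · dx/dt = -3/(2√154) · 8 = -6√154/77 m/s
The top is descending at 6√154/77 ≈ 0.967 m/s.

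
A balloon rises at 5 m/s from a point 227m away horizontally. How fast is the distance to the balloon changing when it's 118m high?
590√65453/65453 ≈ 2.306 m/s

z² = 227² + y²
z = √(227² + 118²) = √65453
dz/dt = y/z · dy/dt = 118/√65453 · 5 = 590√65453/65453 ≈ 2.306 m/s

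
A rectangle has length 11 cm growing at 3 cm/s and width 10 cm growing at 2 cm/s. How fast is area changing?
52 cm²/s

A = lw
dA/dt = w·dl/dt + l·dw/dt = 10·3 + 11·2 = 52 cm²/s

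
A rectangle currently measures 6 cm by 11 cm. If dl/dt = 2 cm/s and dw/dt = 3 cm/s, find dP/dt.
10 cm/s

P = 2(l + w)
dP/dt = 2(dl/dt + dw/dt) = 2(2 + 3) = 10 cm/s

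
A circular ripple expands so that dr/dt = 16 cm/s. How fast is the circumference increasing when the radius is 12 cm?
32π cm/s

C = 2πr
dC/dt = 2π · dr/dt = 2π · 16 = 32π cm/s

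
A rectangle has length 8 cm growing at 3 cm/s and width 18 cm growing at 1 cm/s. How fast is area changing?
62 cm²/s

A = lw
dA/dt = w·dl/dt + l·dw/dt = 18·3 + 8·1 = 62 cm²/s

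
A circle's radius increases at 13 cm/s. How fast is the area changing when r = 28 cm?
728π cm²/s

A = πr²
dA/dt = 2πr · dr/dt = 2π(28)(13) = 728π cm²/s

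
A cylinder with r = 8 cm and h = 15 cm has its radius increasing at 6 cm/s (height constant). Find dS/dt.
372π cm²/s

S = 2πrh + 2πr² (lateral + bases)
dS/dt = (2πh + 4πr)·dr/dt = (2π·15 + 4π·8)·6
= 372π cm²/s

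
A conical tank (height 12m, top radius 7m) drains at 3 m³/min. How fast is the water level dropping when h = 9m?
16/(147π) ≈ 0.03465 m/min

r/h = 7/12, so r = (7/12)h
V = (1/3)πr²h = (1/3)π((7/12)h)²h = (49/432)πh³
dV/dh = (49/144)πh²
dh/dt = (dV/dt)/(dV/dh) = -3/((49/144)π·9²) = -16/(147π) m/min
The level is dropping at 16/(147π) ≈ 0.03465 m/min.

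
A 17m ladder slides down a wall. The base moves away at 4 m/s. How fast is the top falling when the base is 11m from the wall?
11√42/21 ≈ 3.395 m/s

x² + y² = 17²
2x·dx/dt + 2y·dy/dt = 0
dy/dt = -x/y · dx/dt = -11/(2√42) · 4 = -11√42/21 m/s
The top is descending at 11√42/21 ≈ 3.395 m/s.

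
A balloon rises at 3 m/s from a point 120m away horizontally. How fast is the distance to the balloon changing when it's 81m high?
81√2329/2329 ≈ 1.678 m/s

z² = 120² + y²
z = √(120² + 81²) = 3√2329
dz/dt = y/z · dy/dt = 81/(3√2329) · 3 = 81√2329/2329 ≈ 1.678 m/s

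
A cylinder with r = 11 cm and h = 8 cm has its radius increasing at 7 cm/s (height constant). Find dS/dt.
420π cm²/s

S = 2πrh + 2πr² (lateral + bases)
dS/dt = (2πh + 4πr)·dr/dt = (2π·8 + 4π·11)·7
= 420π cm²/s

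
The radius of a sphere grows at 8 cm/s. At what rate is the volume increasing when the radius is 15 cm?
7200π cm³/s

V = (4/3)πr³
dV/dt = dV/dr · dr/dt = 4πr² · 8
At r = 15: dV/dt = 7200π cm³/s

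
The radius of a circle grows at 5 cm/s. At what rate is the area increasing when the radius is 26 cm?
260π cm²/s

A = πr²
dA/dt = 2πr · dr/dt = 2π(26)(5) = 260π cm²/s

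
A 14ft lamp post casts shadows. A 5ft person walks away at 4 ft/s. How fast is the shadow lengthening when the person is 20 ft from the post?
20/9 ft/s

By similar triangles: 14/(x+s) = 5/s
Solving: s = 5x/9
ds/dt = 5/9 · dx/dt = 5/9 · 4 = 20/9 ft/s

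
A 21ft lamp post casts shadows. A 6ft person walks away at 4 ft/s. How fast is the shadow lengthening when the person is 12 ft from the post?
8/5 ft/s

By similar triangles: 21/(x+s) = 6/s
Solving: s = 6x/15
ds/dt = 6/15 · dx/dt = 2/5 · 4 = 8/5 ft/s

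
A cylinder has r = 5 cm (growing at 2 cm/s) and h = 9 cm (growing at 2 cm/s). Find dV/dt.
230π cm³/s

V = πr²h
dV/dt = 2πrh·dr/dt + πr²·dh/dt
= 2π(5)(9)(2) + π(5)²(2)
= 230π cm³/s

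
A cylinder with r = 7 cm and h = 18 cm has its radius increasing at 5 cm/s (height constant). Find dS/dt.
320π cm²/s

S = 2πrh + 2πr² (lateral + bases)
dS/dt = (2πh + 4πr)·dr/dt = (2π·18 + 4π·7)·5
= 320π cm²/s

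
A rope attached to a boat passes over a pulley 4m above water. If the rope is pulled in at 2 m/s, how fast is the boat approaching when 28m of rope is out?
7√3/6 ≈ 2.021 m/s

rope² = x² + 4²
x = √(28² - 4²) = 16√3
dx/dt = (rope/x) · d(rope)/dt = (28/(16√3)) · (-2) = -7√3/6 m/s
The boat approaches at 7√3/6 ≈ 2.021 m/s.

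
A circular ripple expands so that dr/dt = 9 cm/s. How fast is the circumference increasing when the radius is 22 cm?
18π cm/s

C = 2πr
dC/dt = 2π · dr/dt = 2π · 9 = 18π cm/s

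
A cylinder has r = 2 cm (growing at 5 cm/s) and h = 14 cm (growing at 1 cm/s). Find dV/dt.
284π cm³/s

V = πr²h
dV/dt = 2πrh·dr/dt + πr²·dh/dt
= 2π(2)(14)(5) + π(2)²(1)
= 284π cm³/s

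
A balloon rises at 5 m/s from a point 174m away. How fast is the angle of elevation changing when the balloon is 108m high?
0.020744 rad/s

tan(θ) = y/174
sec²(θ) · dθ/dt = (1/174) · dy/dt
dθ/dt = cos²(θ)/174 · 5 = 174/(174² + 108²) · 5
dθ/dt = 0.020744 rad/s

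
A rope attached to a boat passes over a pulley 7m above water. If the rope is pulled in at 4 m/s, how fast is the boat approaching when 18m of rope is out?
72√11/55 ≈ 4.342 m/s

rope² = x² + 7²
x = √(18² - 7²) = 5√11
dx/dt = (rope/x) · d(rope)/dt = (18/(5√11)) · (-4) = -72√11/55 m/s
The boat approaches at 72√11/55 ≈ 4.342 m/s.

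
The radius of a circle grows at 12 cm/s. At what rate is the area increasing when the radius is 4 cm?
96π cm²/s

A = πr²
dA/dt = 2πr · dr/dt = 2π(4)(12) = 96π cm²/s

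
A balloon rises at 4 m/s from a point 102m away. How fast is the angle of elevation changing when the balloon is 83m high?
0.023593 rad/s

tan(θ) = y/102
sec²(θ) · dθ/dt = (1/102) · dy/dt
dθ/dt = cos²(θ)/102 · 4 = 102/(102² + 83²) · 4
dθ/dt = 0.023593 rad/s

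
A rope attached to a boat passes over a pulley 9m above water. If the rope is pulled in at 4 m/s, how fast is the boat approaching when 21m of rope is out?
7√10/5 ≈ 4.427 m/s

rope² = x² + 9²
x = √(21² - 9²) = 6√10
dx/dt = (rope/x) · d(rope)/dt = (21/(6√10)) · (-4) = -7√10/5 m/s
The boat approaches at 7√10/5 ≈ 4.427 m/s.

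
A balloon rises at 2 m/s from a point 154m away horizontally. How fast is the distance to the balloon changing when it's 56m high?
8√137/137 ≈ 0.6835 m/s

z² = 154² + y²
z = √(154² + 56²) = 14√137
dz/dt = y/z · dy/dt = 56/(14√137) · 2 = 8√137/137 ≈ 0.6835 m/s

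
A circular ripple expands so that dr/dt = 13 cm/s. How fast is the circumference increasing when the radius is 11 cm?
26π cm/s

C = 2πr
dC/dt = 2π · dr/dt = 2π · 13 = 26π cm/s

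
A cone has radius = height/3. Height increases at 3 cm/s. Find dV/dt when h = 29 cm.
841π/3 cm³/s

V = (1/3)π(h/3)²h = πh³/27
dV/dt = πh²/9 · 3
At h = 29: dV/dt = 841π/3 cm³/s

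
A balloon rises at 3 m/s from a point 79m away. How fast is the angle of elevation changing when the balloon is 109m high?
0.013078 rad/s

tan(θ) = y/79
sec²(θ) · dθ/dt = (1/79) · dy/dt
dθ/dt = cos²(θ)/79 · 3 = 79/(79² + 109²) · 3
dθ/dt = 0.013078 rad/s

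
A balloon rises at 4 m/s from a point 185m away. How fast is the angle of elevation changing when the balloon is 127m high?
0.014696 rad/s

tan(θ) = y/185
sec²(θ) · dθ/dt = (1/185) · dy/dt
dθ/dt = cos²(θ)/185 · 4 = 185/(185² + 127²) · 4
dθ/dt = 0.014696 rad/s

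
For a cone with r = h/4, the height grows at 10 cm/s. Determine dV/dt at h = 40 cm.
1000π cm³/s

V = (1/3)π(h/4)²h = πh³/48
dV/dt = πh²/16 · 10
At h = 40: dV/dt = 1000π cm³/s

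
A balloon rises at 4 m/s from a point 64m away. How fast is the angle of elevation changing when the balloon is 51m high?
0.038226 rad/s

tan(θ) = y/64
sec²(θ) · dθ/dt = (1/64) · dy/dt
dθ/dt = cos²(θ)/64 · 4 = 64/(64² + 51²) · 4
dθ/dt = 0.038226 rad/s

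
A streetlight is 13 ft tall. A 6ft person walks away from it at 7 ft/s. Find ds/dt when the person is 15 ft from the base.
6 ft/s

By similar triangles: 13/(x+s) = 6/s
Solving: s = 6x/7
ds/dt = 6/7 · dx/dt = 6/7 · 7 = 6 ft/s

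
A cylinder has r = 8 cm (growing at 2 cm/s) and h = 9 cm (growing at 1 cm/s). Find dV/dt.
352π cm³/s

V = πr²h
dV/dt = 2πrh·dr/dt + πr²·dh/dt
= 2π(8)(9)(2) + π(8)²(1)
= 352π cm³/s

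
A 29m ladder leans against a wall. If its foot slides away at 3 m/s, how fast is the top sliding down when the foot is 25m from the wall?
25√6/12 ≈ 5.103 m/s

x² + y² = 29²
2x·dx/dt + 2y·dy/dt = 0
dy/dt = -x/y · dx/dt = -25/(6√6) · 3 = -25√6/12 m/s
The top is descending at 25√6/12 ≈ 5.103 m/s.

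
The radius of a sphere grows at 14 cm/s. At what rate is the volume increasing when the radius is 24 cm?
32256π cm³/s

V = (4/3)πr³
dV/dt = dV/dr · dr/dt = 4πr² · 14
At r = 24: dV/dt = 32256π cm³/s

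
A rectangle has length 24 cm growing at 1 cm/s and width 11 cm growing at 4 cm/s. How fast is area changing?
107 cm²/s

A = lw
dA/dt = w·dl/dt + l·dw/dt = 11·1 + 24·4 = 107 cm²/s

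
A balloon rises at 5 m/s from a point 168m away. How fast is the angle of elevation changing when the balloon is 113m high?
0.020491 rad/s

tan(θ) = y/168
sec²(θ) · dθ/dt = (1/168) · dy/dt
dθ/dt = cos²(θ)/168 · 5 = 168/(168² + 113²) · 5
dθ/dt = 0.020491 rad/s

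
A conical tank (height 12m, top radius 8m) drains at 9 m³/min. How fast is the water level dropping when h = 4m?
81/(64π) ≈ 0.4029 m/min

r/h = 8/12, so r = (2/3)h
V = (1/3)πr²h = (1/3)π((2/3)h)²h = (4/27)πh³
dV/dh = (4/9)πh²
dh/dt = (dV/dt)/(dV/dh) = -9/((4/9)π·4²) = -81/(64π) m/min
The level is dropping at 81/(64π) ≈ 0.4029 m/min.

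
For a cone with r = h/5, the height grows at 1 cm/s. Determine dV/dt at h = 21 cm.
441π/25 cm³/s

V = (1/3)π(h/5)²h = πh³/75
dV/dt = πh²/25 · 1
At h = 21: dV/dt = 441π/25 cm³/s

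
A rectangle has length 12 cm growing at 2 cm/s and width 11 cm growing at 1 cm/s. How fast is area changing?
34 cm²/s

A = lw
dA/dt = w·dl/dt + l·dw/dt = 11·2 + 12·1 = 34 cm²/s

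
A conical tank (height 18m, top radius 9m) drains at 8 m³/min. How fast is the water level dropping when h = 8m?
1/(2π) ≈ 0.1592 m/min

r/h = 9/18, so r = (1/2)h
V = (1/3)πr²h = (1/3)π((1/2)h)²h = (1/12)πh³
dV/dh = (1/4)πh²
dh/dt = (dV/dt)/(dV/dh) = -8/((1/4)π·8²) = -1/(2π) m/min
The level is dropping at 1/(2π) ≈ 0.1592 m/min.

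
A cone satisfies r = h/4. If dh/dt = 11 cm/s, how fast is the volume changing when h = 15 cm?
2475π/16 cm³/s

V = (1/3)π(h/4)²h = πh³/48
dV/dt = πh²/16 · 11
At h = 15: dV/dt = 2475π/16 cm³/s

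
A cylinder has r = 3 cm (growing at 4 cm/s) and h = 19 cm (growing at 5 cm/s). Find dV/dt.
501π cm³/s

V = πr²h
dV/dt = 2πrh·dr/dt + πr²·dh/dt
= 2π(3)(19)(4) + π(3)²(5)
= 501π cm³/s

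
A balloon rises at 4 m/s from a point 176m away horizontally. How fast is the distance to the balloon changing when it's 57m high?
228/185 ≈ 1.232 m/s

z² = 176² + y²
z = √(176² + 57²) = 185
dz/dt = y/z · dy/dt = 57/185 · 4 = 228/185 ≈ 1.232 m/s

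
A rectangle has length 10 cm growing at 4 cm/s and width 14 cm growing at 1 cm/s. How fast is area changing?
66 cm²/s

A = lw
dA/dt = w·dl/dt + l·dw/dt = 14·4 + 10·1 = 66 cm²/s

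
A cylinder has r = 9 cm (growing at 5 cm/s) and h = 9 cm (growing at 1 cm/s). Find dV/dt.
891π cm³/s

V = πr²h
dV/dt = 2πrh·dr/dt + πr²·dh/dt
= 2π(9)(9)(5) + π(9)²(1)
= 891π cm³/s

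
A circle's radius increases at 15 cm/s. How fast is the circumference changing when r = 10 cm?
30π cm/s

C = 2πr
dC/dt = 2π · dr/dt = 2π · 15 = 30π cm/s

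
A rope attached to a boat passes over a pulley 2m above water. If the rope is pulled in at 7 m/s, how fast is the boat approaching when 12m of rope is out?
6√35/5 ≈ 7.099 m/s

rope² = x² + 2²
x = √(12² - 2²) = 2√35
dx/dt = (rope/x) · d(rope)/dt = (12/(2√35)) · (-7) = -6√35/5 m/s
The boat approaches at 6√35/5 ≈ 7.099 m/s.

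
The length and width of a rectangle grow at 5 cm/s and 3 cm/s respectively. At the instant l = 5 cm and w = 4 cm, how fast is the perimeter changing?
16 cm/s

P = 2(l + w)
dP/dt = 2(dl/dt + dw/dt) = 2(5 + 3) = 16 cm/s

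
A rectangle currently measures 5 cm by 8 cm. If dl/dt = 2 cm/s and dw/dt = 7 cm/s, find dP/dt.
18 cm/s

P = 2(l + w)
dP/dt = 2(dl/dt + dw/dt) = 2(2 + 7) = 18 cm/s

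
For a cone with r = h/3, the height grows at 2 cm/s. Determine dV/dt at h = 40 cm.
3200π/9 cm³/s

V = (1/3)π(h/3)²h = πh³/27
dV/dt = πh²/9 · 2
At h = 40: dV/dt = 3200π/9 cm³/s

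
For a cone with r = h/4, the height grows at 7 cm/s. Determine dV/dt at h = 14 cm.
343π/4 cm³/s

V = (1/3)π(h/4)²h = πh³/48
dV/dt = πh²/16 · 7
At h = 14: dV/dt = 343π/4 cm³/s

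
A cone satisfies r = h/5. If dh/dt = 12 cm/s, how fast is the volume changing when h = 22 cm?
5808π/25 cm³/s

V = (1/3)π(h/5)²h = πh³/75
dV/dt = πh²/25 · 12
At h = 22: dV/dt = 5808π/25 cm³/s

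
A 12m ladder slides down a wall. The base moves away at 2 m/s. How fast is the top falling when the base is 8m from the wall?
4√5/5 ≈ 1.789 m/s

x² + y² = 12²
2x·dx/dt + 2y·dy/dt = 0
dy/dt = -x/y · dx/dt = -8/(4√5) · 2 = -4√5/5 m/s
The top is descending at 4√5/5 ≈ 1.789 m/s.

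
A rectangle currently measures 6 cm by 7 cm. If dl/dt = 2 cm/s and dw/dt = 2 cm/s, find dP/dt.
8 cm/s

P = 2(l + w)
dP/dt = 2(dl/dt + dw/dt) = 2(2 + 2) = 8 cm/s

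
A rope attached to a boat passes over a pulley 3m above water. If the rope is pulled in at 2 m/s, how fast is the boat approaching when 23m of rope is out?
23√130/130 ≈ 2.017 m/s

rope² = x² + 3²
x = √(23² - 3²) = 2√130
dx/dt = (rope/x) · d(rope)/dt = (23/(2√130)) · (-2) = -23√130/130 m/s
The boat approaches at 23√130/130 ≈ 2.017 m/s.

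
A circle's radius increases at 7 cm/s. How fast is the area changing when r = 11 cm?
154π cm²/s

A = πr²
dA/dt = 2πr · dr/dt = 2π(11)(7) = 154π cm²/s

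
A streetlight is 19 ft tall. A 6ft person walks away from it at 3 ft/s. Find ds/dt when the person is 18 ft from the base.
18/13 ft/s

By similar triangles: 19/(x+s) = 6/s
Solving: s = 6x/13
ds/dt = 6/13 · dx/dt = 6/13 · 3 = 18/13 ft/s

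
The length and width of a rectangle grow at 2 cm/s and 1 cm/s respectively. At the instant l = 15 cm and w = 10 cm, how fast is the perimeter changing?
6 cm/s

P = 2(l + w)
dP/dt = 2(dl/dt + dw/dt) = 2(2 + 1) = 6 cm/s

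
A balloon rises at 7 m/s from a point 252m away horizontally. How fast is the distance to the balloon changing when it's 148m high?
259√5338/5338 ≈ 3.545 m/s

z² = 252² + y²
z = √(252² + 148²) = 4√5338
dz/dt = y/z · dy/dt = 148/(4√5338) · 7 = 259√5338/5338 ≈ 3.545 m/s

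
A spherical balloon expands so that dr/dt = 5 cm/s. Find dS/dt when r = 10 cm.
400π cm²/s

S = 4πr²
dS/dt = dS/dr · dr/dt = 8πr · 5
At r = 10: dS/dt = 400π cm²/s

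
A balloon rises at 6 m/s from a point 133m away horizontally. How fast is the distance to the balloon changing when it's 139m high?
417√37010/18505 ≈ 4.335 m/s

z² = 133² + y²
z = √(133² + 139²) = √37010
dz/dt = y/z · dy/dt = 139/√37010 · 6 = 417√37010/18505 ≈ 4.335 m/s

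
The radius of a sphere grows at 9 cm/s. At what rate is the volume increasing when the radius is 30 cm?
32400π cm³/s

V = (4/3)πr³
dV/dt = dV/dr · dr/dt = 4πr² · 9
At r = 30: dV/dt = 32400π cm³/s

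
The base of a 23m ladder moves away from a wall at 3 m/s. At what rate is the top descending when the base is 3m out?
9√130/260 ≈ 0.3947 m/s

x² + y² = 23²
2x·dx/dt + 2y·dy/dt = 0
dy/dt = -x/y · dx/dt = -3/(2√130) · 3 = -9√130/260 m/s
The top is descending at 9√130/260 ≈ 0.3947 m/s.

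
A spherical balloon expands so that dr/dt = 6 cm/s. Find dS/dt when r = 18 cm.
864π cm²/s

S = 4πr²
dS/dt = dS/dr · dr/dt = 8πr · 6
At r = 18: dS/dt = 864π cm²/s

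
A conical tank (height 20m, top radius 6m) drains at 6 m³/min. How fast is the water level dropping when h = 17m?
200/(867π) ≈ 0.07343 m/min

r/h = 6/20, so r = (3/10)h
V = (1/3)πr²h = (1/3)π((3/10)h)²h = (3/100)πh³
dV/dh = (9/100)πh²
dh/dt = (dV/dt)/(dV/dh) = -6/((9/100)π·17²) = -200/(867π) m/min
The level is dropping at 200/(867π) ≈ 0.07343 m/min.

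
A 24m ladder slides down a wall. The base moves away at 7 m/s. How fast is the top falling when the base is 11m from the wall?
11√455/65 ≈ 3.61 m/s

x² + y² = 24²
2x·dx/dt + 2y·dy/dt = 0
dy/dt = -x/y · dx/dt = -11/√455 · 7 = -11√455/65 m/s
The top is descending at 11√455/65 ≈ 3.61 m/s.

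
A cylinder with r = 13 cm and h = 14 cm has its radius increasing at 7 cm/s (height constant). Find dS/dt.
560π cm²/s

S = 2πrh + 2πr² (lateral + bases)
dS/dt = (2πh + 4πr)·dr/dt = (2π·14 + 4π·13)·7
= 560π cm²/s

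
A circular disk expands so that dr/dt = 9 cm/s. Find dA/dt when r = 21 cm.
378π cm²/s

A = πr²
dA/dt = 2πr · dr/dt = 2π(21)(9) = 378π cm²/s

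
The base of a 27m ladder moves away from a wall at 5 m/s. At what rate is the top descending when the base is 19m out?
95√23/92 ≈ 4.952 m/s

x² + y² = 27²
2x·dx/dt + 2y·dy/dt = 0
dy/dt = -x/y · dx/dt = -19/(4√23) · 5 = -95√23/92 m/s
The top is descending at 95√23/92 ≈ 4.952 m/s.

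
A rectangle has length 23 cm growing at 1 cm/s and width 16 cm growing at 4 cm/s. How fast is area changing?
108 cm²/s

A = lw
dA/dt = w·dl/dt + l·dw/dt = 16·1 + 23·4 = 108 cm²/s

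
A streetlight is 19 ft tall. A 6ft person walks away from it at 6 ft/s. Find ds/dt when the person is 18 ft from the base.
36/13 ft/s

By similar triangles: 19/(x+s) = 6/s
Solving: s = 6x/13
ds/dt = 6/13 · dx/dt = 6/13 · 6 = 36/13 ft/s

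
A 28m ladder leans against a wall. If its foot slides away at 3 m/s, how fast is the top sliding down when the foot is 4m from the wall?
√3/4 ≈ 0.433 m/s

x² + y² = 28²
2x·dx/dt + 2y·dy/dt = 0
dy/dt = -x/y · dx/dt = -4/(16√3) · 3 = -√3/4 m/s
The top is descending at √3/4 ≈ 0.433 m/s.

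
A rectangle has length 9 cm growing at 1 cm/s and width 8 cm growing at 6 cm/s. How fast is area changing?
62 cm²/s

A = lw
dA/dt = w·dl/dt + l·dw/dt = 8·1 + 9·6 = 62 cm²/s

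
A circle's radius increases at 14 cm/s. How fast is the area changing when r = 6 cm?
168π cm²/s

A = πr²
dA/dt = 2πr · dr/dt = 2π(6)(14) = 168π cm²/s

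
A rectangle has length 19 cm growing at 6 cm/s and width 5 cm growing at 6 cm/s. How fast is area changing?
144 cm²/s

A = lw
dA/dt = w·dl/dt + l·dw/dt = 5·6 + 19·6 = 144 cm²/s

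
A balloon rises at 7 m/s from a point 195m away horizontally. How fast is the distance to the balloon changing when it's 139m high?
973√57346/57346 ≈ 4.063 m/s

z² = 195² + y²
z = √(195² + 139²) = √57346
dz/dt = y/z · dy/dt = 139/√57346 · 7 = 973√57346/57346 ≈ 4.063 m/s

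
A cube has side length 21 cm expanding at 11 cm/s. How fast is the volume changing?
14553 cm³/s

V = s³
dV/dt = 3s² · ds/dt = 3·21²·11 = 14553 cm³/s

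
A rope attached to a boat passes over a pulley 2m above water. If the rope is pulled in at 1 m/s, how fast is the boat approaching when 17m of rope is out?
17√285/285 ≈ 1.007 m/s

rope² = x² + 2²
x = √(17² - 2²) = √285
dx/dt = (rope/x) · d(rope)/dt = (17/√285) · (-1) = -17√285/285 m/s
The boat approaches at 17√285/285 ≈ 1.007 m/s.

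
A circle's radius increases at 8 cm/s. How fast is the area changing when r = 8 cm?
128π cm²/s

A = πr²
dA/dt = 2πr · dr/dt = 2π(8)(8) = 128π cm²/s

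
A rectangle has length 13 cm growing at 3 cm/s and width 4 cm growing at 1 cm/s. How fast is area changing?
25 cm²/s

A = lw
dA/dt = w·dl/dt + l·dw/dt = 4·3 + 13·1 = 25 cm²/s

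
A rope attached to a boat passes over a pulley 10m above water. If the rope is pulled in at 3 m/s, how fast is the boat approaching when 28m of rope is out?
14√19/19 ≈ 3.212 m/s

rope² = x² + 10²
x = √(28² - 10²) = 6√19
dx/dt = (rope/x) · d(rope)/dt = (28/(6√19)) · (-3) = -14√19/19 m/s
The boat approaches at 14√19/19 ≈ 3.212 m/s.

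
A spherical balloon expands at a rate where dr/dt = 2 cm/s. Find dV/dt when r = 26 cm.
5408π cm³/s

V = (4/3)πr³
dV/dt = dV/dr · dr/dt = 4πr² · 2
At r = 26: dV/dt = 5408π cm³/s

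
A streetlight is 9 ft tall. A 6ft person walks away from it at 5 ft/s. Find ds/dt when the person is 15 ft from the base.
10 ft/s

By similar triangles: 9/(x+s) = 6/s
Solving: s = 6x/3
ds/dt = 6/3 · dx/dt = 2 · 5 = 10 ft/s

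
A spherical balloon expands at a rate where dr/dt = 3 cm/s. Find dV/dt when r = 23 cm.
6348π cm³/s

V = (4/3)πr³
dV/dt = dV/dr · dr/dt = 4πr² · 3
At r = 23: dV/dt = 6348π cm³/s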